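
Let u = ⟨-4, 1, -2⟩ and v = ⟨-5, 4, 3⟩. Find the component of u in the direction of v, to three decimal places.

u · v = (-4)·(-5) + 1·4 + (-2)·3 = 20 + 4 - 6 = 18
|v| = √(25 + 16 + 9) = √50 ≈ 7.0711
comp_v u = 18 / √50 ≈ 2.546

2.546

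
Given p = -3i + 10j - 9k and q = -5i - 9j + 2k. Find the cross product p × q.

i: 10·2 - (-9)·(-9) = 20 - 81 = -61
j: (-9)·(-5) - (-3)·2 = 45 - (-6) = 51
k: (-3)·(-9) - 10·(-5) = 27 - (-50) = 77
p × q = (-61, 51, 77)

(-61, 51, 77)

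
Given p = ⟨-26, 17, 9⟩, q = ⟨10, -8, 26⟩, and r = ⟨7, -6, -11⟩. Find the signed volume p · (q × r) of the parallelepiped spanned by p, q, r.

q × r:
i: (-8)·(-11) - 26·(-6) = 88 - (-156) = 244
j: 26·7 - 10·(-11) = 182 - (-110) = 292
k: 10·(-6) - (-8)·7 = -60 - (-56) = -4
q × r = (244, 292, -4)
p · (q × r) = (-26)·244 + 17·292 + 9·(-4) = -6344 + 4964 - 36 = -1416

-1416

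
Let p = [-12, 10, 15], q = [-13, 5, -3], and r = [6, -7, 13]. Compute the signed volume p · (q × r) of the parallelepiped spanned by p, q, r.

q × r:
i: 5·13 - (-3)·(-7) = 65 - 21 = 44
j: (-3)·6 - (-13)·13 = -18 - (-169) = 151
k: (-13)·(-7) - 5·6 = 91 - 30 = 61
q × r = (44, 151, 61)
p · (q × r) = (-12)·44 + 10·151 + 15·61 = -528 + 1510 + 915 = 1897

1897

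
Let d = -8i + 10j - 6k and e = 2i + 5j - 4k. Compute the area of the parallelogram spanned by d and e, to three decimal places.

i: 10·(-4) - (-6)·5 = -40 - (-30) = -10
j: (-6)·2 - (-8)·(-4) = -12 - 32 = -44
k: (-8)·5 - 10·2 = -40 - 20 = -60
d × e = (-10, -44, -60)
|d × e| = √((-10)² + (-44)² + (-60)²) = √5636 ≈ 75.0733

75.073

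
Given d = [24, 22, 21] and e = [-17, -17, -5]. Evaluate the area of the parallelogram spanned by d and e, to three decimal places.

343.997

i: 22·(-5) - 21·(-17) = -110 - (-357) = 247
j: 21·(-17) - 24·(-5) = -357 - (-120) = -237
k: 24·(-17) - 22·(-17) = -408 - (-374) = -34
d × e = (247, -237, -34)
|d × e| = √(247² + (-237)² + (-34)²) = √118334 ≈ 343.9971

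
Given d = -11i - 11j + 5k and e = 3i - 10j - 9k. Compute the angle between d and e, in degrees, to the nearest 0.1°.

81.8

d · e = (-11)·3 + (-11)·(-10) + 5·(-9) = -33 + 110 - 45 = 32
|d|² = 121 + 121 + 25 = 267,  |d| = √267 ≈ 16.340135
|e|² = 9 + 100 + 81 = 190,  |e| = √190 ≈ 13.784049
cos θ = 32 / (16.340135 · 13.784049) ≈ 0.14207
θ = arccos(0.14207) ≈ 81.8°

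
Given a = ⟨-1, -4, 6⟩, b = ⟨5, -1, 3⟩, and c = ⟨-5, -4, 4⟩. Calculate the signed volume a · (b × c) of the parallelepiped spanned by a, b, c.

-18

b × c:
i: (-1)·4 - 3·(-4) = -4 - (-12) = 8
j: 3·(-5) - 5·4 = -15 - 20 = -35
k: 5·(-4) - (-1)·(-5) = -20 - 5 = -25
b × c = (8, -35, -25)
a · (b × c) = (-1)·8 + (-4)·(-35) + 6·(-25) = -8 + 140 - 150 = -18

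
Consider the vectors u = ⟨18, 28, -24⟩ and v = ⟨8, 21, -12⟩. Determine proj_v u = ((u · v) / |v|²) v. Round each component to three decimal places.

(12.573, 33.005, -18.860)

u · v = 18·8 + 28·21 + (-24)·(-12) = 144 + 588 + 288 = 1020
|v|² = 64 + 441 + 144 = 649
proj_v u = (1020/649) · (8, 21, -12) ≈ (12.573, 33.005, -18.860)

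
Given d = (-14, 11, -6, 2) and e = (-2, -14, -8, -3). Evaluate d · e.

d · e = (-14)·(-2) + 11·(-14) + (-6)·(-8) + 2·(-3) = 28 - 154 + 48 - 6 = -84

-84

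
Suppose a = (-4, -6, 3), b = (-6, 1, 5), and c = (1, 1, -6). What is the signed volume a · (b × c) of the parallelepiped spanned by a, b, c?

b × c:
i: 1·(-6) - 5·1 = -6 - 5 = -11
j: 5·1 - (-6)·(-6) = 5 - 36 = -31
k: (-6)·1 - 1·1 = -6 - 1 = -7
b × c = (-11, -31, -7)
a · (b × c) = (-4)·(-11) + (-6)·(-31) + 3·(-7) = 44 + 186 - 21 = 209

209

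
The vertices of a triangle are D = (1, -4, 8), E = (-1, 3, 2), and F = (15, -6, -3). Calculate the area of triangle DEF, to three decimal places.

DE = (-2, 7, -6),  DF = (14, -2, -11)
i: 7·(-11) - (-6)·(-2) = -77 - 12 = -89
j: (-6)·14 - (-2)·(-11) = -84 - 22 = -106
k: (-2)·(-2) - 7·14 = 4 - 98 = -94
DE × DF = (-89, -106, -94)
|DE × DF| = √27993 ≈ 167.3111
area = ½ · 167.3111 ≈ 83.656

83.656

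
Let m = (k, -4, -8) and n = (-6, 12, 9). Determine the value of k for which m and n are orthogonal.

m · n = k·(-6) + (-4)·12 + (-8)·9 = -120 - 6k
Set equal to 0: -6k = 120, so k = -20.

-20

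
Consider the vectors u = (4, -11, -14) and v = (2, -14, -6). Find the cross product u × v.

i: (-11)·(-6) - (-14)·(-14) = 66 - 196 = -130
j: (-14)·2 - 4·(-6) = -28 - (-24) = -4
k: 4·(-14) - (-11)·2 = -56 - (-22) = -34
u × v = (-130, -4, -34)

(-130, -4, -34)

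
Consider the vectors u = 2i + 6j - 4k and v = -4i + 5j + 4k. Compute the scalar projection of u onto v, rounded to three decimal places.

u · v = 2·(-4) + 6·5 + (-4)·4 = -8 + 30 - 16 = 6
|v| = √(16 + 25 + 16) = √57 ≈ 7.5498
comp_v u = 6 / √57 ≈ 0.795

0.795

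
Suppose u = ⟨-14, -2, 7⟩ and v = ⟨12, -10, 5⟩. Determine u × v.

(60, 154, 164)

i: (-2)·5 - 7·(-10) = -10 - (-70) = 60
j: 7·12 - (-14)·5 = 84 - (-70) = 154
k: (-14)·(-10) - (-2)·12 = 140 - (-24) = 164
u × v = (60, 154, 164)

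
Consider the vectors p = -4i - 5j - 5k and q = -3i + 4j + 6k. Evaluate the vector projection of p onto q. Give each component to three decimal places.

p · q = (-4)·(-3) + (-5)·4 + (-5)·6 = 12 - 20 - 30 = -38
|q|² = 9 + 16 + 36 = 61
proj_q p = (-38/61) · (-3, 4, 6) ≈ (1.869, -2.492, -3.738)

(1.869, -2.492, -3.738)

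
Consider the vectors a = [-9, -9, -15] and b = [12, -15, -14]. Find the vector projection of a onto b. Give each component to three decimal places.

a · b = (-9)·12 + (-9)·(-15) + (-15)·(-14) = -108 + 135 + 210 = 237
|b|² = 144 + 225 + 196 = 565
proj_b a = (237/565) · (12, -15, -14) ≈ (5.034, -6.292, -5.873)

(5.034, -6.292, -5.873)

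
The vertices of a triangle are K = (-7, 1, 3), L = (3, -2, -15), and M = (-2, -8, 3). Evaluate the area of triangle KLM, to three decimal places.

KL = (10, -3, -18),  KM = (5, -9, 0)
i: (-3)·0 - (-18)·(-9) = 0 - 162 = -162
j: (-18)·5 - 10·0 = -90 - 0 = -90
k: 10·(-9) - (-3)·5 = -90 - (-15) = -75
KL × KM = (-162, -90, -75)
|KL × KM| = √39969 ≈ 199.9225
area = ½ · 199.9225 ≈ 99.961

99.961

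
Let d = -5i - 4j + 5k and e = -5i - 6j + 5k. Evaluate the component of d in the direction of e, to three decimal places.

d · e = (-5)·(-5) + (-4)·(-6) + 5·5 = 25 + 24 + 25 = 74
|e| = √(25 + 36 + 25) = √86 ≈ 9.2736
comp_e d = 74 / √86 ≈ 7.980

7.980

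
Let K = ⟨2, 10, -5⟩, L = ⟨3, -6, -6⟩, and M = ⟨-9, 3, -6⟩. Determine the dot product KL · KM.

KL = L − K = (1, -16, -1)
KM = M − K = (-11, -7, -1)
KL · KM = 1·(-11) + (-16)·(-7) + (-1)·(-1) = -11 + 112 + 1 = 102

102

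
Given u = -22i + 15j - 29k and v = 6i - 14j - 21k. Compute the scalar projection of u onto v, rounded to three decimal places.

10.292

u · v = (-22)·6 + 15·(-14) + (-29)·(-21) = -132 - 210 + 609 = 267
|v| = √(36 + 196 + 441) = √673 ≈ 25.9422
comp_v u = 267 / √673 ≈ 10.292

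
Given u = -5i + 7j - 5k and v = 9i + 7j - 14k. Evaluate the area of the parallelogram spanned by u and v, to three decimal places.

i: 7·(-14) - (-5)·7 = -98 - (-35) = -63
j: (-5)·9 - (-5)·(-14) = -45 - 70 = -115
k: (-5)·7 - 7·9 = -35 - 63 = -98
u × v = (-63, -115, -98)
|u × v| = √((-63)² + (-115)² + (-98)²) = √26798 ≈ 163.7009

163.701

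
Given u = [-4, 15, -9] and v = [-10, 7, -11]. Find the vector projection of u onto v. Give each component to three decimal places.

(-9.037, 6.326, -9.941)

u · v = (-4)·(-10) + 15·7 + (-9)·(-11) = 40 + 105 + 99 = 244
|v|² = 100 + 49 + 121 = 270
proj_v u = (244/270) · (-10, 7, -11) ≈ (-9.037, 6.326, -9.941)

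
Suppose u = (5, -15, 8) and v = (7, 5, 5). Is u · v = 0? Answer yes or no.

u · v = 5·7 + (-15)·5 + 8·5 = 35 - 75 + 40 = 0
Zero, so the vectors are orthogonal.

yes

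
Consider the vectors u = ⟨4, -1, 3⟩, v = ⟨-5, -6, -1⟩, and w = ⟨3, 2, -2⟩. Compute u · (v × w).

v × w:
i: (-6)·(-2) - (-1)·2 = 12 - (-2) = 14
j: (-1)·3 - (-5)·(-2) = -3 - 10 = -13
k: (-5)·2 - (-6)·3 = -10 - (-18) = 8
v × w = (14, -13, 8)
u · (v × w) = 4·14 + (-1)·(-13) + 3·8 = 56 + 13 + 24 = 93

93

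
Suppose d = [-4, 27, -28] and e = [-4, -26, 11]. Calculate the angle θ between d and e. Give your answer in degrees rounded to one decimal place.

153.1

d · e = (-4)·(-4) + 27·(-26) + (-28)·11 = 16 - 702 - 308 = -994
|d|² = 16 + 729 + 784 = 1529,  |d| = √1529 ≈ 39.102430
|e|² = 16 + 676 + 121 = 813,  |e| = √813 ≈ 28.513155
cos θ = -994 / (39.102430 · 28.513155) ≈ -0.89153
θ = arccos(-0.89153) ≈ 153.1°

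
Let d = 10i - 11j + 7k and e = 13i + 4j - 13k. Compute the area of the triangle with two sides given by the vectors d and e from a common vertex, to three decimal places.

i: (-11)·(-13) - 7·4 = 143 - 28 = 115
j: 7·13 - 10·(-13) = 91 - (-130) = 221
k: 10·4 - (-11)·13 = 40 - (-143) = 183
d × e = (115, 221, 183)
|d × e| = √(115² + 221² + 183²) = √95555 ≈ 309.1197
area = ½ · 309.1197 ≈ 154.560

154.560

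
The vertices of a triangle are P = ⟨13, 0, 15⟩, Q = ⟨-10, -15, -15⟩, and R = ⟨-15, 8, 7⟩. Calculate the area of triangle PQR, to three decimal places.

PQ = (-23, -15, -30),  PR = (-28, 8, -8)
i: (-15)·(-8) - (-30)·8 = 120 - (-240) = 360
j: (-30)·(-28) - (-23)·(-8) = 840 - 184 = 656
k: (-23)·8 - (-15)·(-28) = -184 - 420 = -604
PQ × PR = (360, 656, -604)
|PQ × PR| = √924752 ≈ 961.6403
area = ½ · 961.6403 ≈ 480.820

480.820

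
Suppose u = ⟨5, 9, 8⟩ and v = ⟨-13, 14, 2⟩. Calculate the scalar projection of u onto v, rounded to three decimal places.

4.008

u · v = 5·(-13) + 9·14 + 8·2 = -65 + 126 + 16 = 77
|v| = √(169 + 196 + 4) = √369 ≈ 19.2094
comp_v u = 77 / √369 ≈ 4.008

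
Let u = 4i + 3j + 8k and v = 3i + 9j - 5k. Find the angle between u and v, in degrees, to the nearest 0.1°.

u · v = 4·3 + 3·9 + 8·(-5) = 12 + 27 - 40 = -1
|u|² = 16 + 9 + 64 = 89,  |u| = √89 ≈ 9.433981
|v|² = 9 + 81 + 25 = 115,  |v| = √115 ≈ 10.723805
cos θ = -1 / (9.433981 · 10.723805) ≈ -0.00988
θ = arccos(-0.00988) ≈ 90.6°

90.6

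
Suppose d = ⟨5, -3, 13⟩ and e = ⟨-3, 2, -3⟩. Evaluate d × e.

(-17, -24, 1)

i: (-3)·(-3) - 13·2 = 9 - 26 = -17
j: 13·(-3) - 5·(-3) = -39 - (-15) = -24
k: 5·2 - (-3)·(-3) = 10 - 9 = 1
d × e = (-17, -24, 1)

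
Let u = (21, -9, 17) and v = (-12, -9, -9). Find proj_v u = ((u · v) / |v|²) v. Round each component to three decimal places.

u · v = 21·(-12) + (-9)·(-9) + 17·(-9) = -252 + 81 - 153 = -324
|v|² = 144 + 81 + 81 = 306
proj_v u = (-324/306) · (-12, -9, -9) ≈ (12.706, 9.529, 9.529)

(12.706, 9.529, 9.529)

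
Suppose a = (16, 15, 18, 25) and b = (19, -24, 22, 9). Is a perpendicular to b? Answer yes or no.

no

a · b = 16·19 + 15·(-24) + 18·22 + 25·9 = 304 - 360 + 396 + 225 = 565
Nonzero, so the vectors are not orthogonal.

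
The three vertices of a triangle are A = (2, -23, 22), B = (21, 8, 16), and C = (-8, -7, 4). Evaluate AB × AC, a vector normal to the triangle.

AB = (19, 31, -6)
AC = (-10, 16, -18)
i: 31·(-18) - (-6)·16 = -558 - (-96) = -462
j: (-6)·(-10) - 19·(-18) = 60 - (-342) = 402
k: 19·16 - 31·(-10) = 304 - (-310) = 614
AB × AC = (-462, 402, 614)

(-462, 402, 614)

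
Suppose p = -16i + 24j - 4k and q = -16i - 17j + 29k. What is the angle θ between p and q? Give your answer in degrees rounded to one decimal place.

104.3

p · q = (-16)·(-16) + 24·(-17) + (-4)·29 = 256 - 408 - 116 = -268
|p|² = 256 + 576 + 16 = 848,  |p| = √848 ≈ 29.120440
|q|² = 256 + 289 + 841 = 1386,  |q| = √1386 ≈ 37.229021
cos θ = -268 / (29.120440 · 37.229021) ≈ -0.24720
θ = arccos(-0.24720) ≈ 104.3°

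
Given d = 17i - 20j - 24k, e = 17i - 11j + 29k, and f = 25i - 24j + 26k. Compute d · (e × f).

e × f:
i: (-11)·26 - 29·(-24) = -286 - (-696) = 410
j: 29·25 - 17·26 = 725 - 442 = 283
k: 17·(-24) - (-11)·25 = -408 - (-275) = -133
e × f = (410, 283, -133)
d · (e × f) = 17·410 + (-20)·283 + (-24)·(-133) = 6970 - 5660 + 3192 = 4502

4502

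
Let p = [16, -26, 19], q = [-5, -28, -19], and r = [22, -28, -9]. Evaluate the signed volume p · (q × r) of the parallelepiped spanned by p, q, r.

q × r:
i: (-28)·(-9) - (-19)·(-28) = 252 - 532 = -280
j: (-19)·22 - (-5)·(-9) = -418 - 45 = -463
k: (-5)·(-28) - (-28)·22 = 140 - (-616) = 756
q × r = (-280, -463, 756)
p · (q × r) = 16·(-280) + (-26)·(-463) + 19·756 = -4480 + 12038 + 14364 = 21922

21922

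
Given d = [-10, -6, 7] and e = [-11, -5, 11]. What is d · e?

217

d · e = (-10)·(-11) + (-6)·(-5) + 7·11 = 110 + 30 + 77 = 217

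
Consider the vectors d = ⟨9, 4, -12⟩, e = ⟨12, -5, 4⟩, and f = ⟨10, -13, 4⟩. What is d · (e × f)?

e × f:
i: (-5)·4 - 4·(-13) = -20 - (-52) = 32
j: 4·10 - 12·4 = 40 - 48 = -8
k: 12·(-13) - (-5)·10 = -156 - (-50) = -106
e × f = (32, -8, -106)
d · (e × f) = 9·32 + 4·(-8) + (-12)·(-106) = 288 - 32 + 1272 = 1528

1528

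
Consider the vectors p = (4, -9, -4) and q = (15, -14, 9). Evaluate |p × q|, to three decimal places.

i: (-9)·9 - (-4)·(-14) = -81 - 56 = -137
j: (-4)·15 - 4·9 = -60 - 36 = -96
k: 4·(-14) - (-9)·15 = -56 - (-135) = 79
p × q = (-137, -96, 79)
|p × q| = √((-137)² + (-96)² + 79²) = √34226 ≈ 185.0027

185.003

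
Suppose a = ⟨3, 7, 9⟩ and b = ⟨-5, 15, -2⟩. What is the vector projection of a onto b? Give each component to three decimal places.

(-1.417, 4.252, -0.567)

a · b = 3·(-5) + 7·15 + 9·(-2) = -15 + 105 - 18 = 72
|b|² = 25 + 225 + 4 = 254
proj_b a = (72/254) · (-5, 15, -2) ≈ (-1.417, 4.252, -0.567)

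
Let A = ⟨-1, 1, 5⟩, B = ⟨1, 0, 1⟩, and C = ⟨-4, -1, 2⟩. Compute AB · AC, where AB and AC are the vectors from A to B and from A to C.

AB = B − A = (2, -1, -4)
AC = C − A = (-3, -2, -3)
AB · AC = 2·(-3) + (-1)·(-2) + (-4)·(-3) = -6 + 2 + 12 = 8

8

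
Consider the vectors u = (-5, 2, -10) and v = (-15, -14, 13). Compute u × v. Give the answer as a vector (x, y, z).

(-114, 215, 100)

i: 2·13 - (-10)·(-14) = 26 - 140 = -114
j: (-10)·(-15) - (-5)·13 = 150 - (-65) = 215
k: (-5)·(-14) - 2·(-15) = 70 - (-30) = 100
u × v = (-114, 215, 100)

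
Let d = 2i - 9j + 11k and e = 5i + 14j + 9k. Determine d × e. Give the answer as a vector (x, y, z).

i: (-9)·9 - 11·14 = -81 - 154 = -235
j: 11·5 - 2·9 = 55 - 18 = 37
k: 2·14 - (-9)·5 = 28 - (-45) = 73
d × e = (-235, 37, 73)

(-235, 37, 73)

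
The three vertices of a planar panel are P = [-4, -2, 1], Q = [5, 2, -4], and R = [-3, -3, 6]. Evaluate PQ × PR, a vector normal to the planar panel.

(15, -50, -13)

PQ = (9, 4, -5)
PR = (1, -1, 5)
i: 4·5 - (-5)·(-1) = 20 - 5 = 15
j: (-5)·1 - 9·5 = -5 - 45 = -50
k: 9·(-1) - 4·1 = -9 - 4 = -13
PQ × PR = (15, -50, -13)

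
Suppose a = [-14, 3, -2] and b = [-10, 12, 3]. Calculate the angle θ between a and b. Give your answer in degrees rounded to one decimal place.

a · b = (-14)·(-10) + 3·12 + (-2)·3 = 140 + 36 - 6 = 170
|a|² = 196 + 9 + 4 = 209,  |a| = √209 ≈ 14.456832
|b|² = 100 + 144 + 9 = 253,  |b| = √253 ≈ 15.905974
cos θ = 170 / (14.456832 · 15.905974) ≈ 0.73929
θ = arccos(0.73929) ≈ 42.3°

42.3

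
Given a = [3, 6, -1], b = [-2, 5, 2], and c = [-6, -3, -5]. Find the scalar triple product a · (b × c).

b × c:
i: 5·(-5) - 2·(-3) = -25 - (-6) = -19
j: 2·(-6) - (-2)·(-5) = -12 - 10 = -22
k: (-2)·(-3) - 5·(-6) = 6 - (-30) = 36
b × c = (-19, -22, 36)
a · (b × c) = 3·(-19) + 6·(-22) + (-1)·36 = -57 - 132 - 36 = -225

-225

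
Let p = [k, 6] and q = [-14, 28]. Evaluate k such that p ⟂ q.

12

p · q = k·(-14) + 6·28 = 168 - 14k
Set equal to 0: -14k = -168, so k = 12.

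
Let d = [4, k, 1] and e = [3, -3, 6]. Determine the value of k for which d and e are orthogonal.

d · e = 4·3 + k·(-3) + 1·6 = 18 - 3k
Set equal to 0: -3k = -18, so k = 6.

6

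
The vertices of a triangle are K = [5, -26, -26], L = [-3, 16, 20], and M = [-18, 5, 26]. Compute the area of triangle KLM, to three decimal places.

KL = (-8, 42, 46),  KM = (-23, 31, 52)
i: 42·52 - 46·31 = 2184 - 1426 = 758
j: 46·(-23) - (-8)·52 = -1058 - (-416) = -642
k: (-8)·31 - 42·(-23) = -248 - (-966) = 718
KL × KM = (758, -642, 718)
|KL × KM| = √1502252 ≈ 1225.6639
area = ½ · 1225.6639 ≈ 612.832

612.832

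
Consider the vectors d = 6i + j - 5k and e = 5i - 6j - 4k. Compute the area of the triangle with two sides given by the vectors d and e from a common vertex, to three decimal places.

26.636

i: 1·(-4) - (-5)·(-6) = -4 - 30 = -34
j: (-5)·5 - 6·(-4) = -25 - (-24) = -1
k: 6·(-6) - 1·5 = -36 - 5 = -41
d × e = (-34, -1, -41)
|d × e| = √((-34)² + (-1)² + (-41)²) = √2838 ≈ 53.2729
area = ½ · 53.2729 ≈ 26.636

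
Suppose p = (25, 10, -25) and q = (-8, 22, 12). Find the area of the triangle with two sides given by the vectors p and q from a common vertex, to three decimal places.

i: 10·12 - (-25)·22 = 120 - (-550) = 670
j: (-25)·(-8) - 25·12 = 200 - 300 = -100
k: 25·22 - 10·(-8) = 550 - (-80) = 630
p × q = (670, -100, 630)
|p × q| = √(670² + (-100)² + 630²) = √855800 ≈ 925.0946
area = ½ · 925.0946 ≈ 462.547

462.547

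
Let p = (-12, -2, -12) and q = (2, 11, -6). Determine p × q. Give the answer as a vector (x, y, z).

i: (-2)·(-6) - (-12)·11 = 12 - (-132) = 144
j: (-12)·2 - (-12)·(-6) = -24 - 72 = -96
k: (-12)·11 - (-2)·2 = -132 - (-4) = -128
p × q = (144, -96, -128)

(144, -96, -128)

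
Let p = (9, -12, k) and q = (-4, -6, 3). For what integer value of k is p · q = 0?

p · q = 9·(-4) + (-12)·(-6) + k·3 = 36 + 3k
Set equal to 0: 3k = -36, so k = -12.

-12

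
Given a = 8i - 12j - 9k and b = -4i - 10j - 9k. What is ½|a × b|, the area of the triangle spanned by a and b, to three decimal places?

i: (-12)·(-9) - (-9)·(-10) = 108 - 90 = 18
j: (-9)·(-4) - 8·(-9) = 36 - (-72) = 108
k: 8·(-10) - (-12)·(-4) = -80 - 48 = -128
a × b = (18, 108, -128)
|a × b| = √(18² + 108² + (-128)²) = √28372 ≈ 168.4399
area = ½ · 168.4399 ≈ 84.220

84.220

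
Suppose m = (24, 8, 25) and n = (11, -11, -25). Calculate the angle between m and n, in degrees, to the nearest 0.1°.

115.4

m · n = 24·11 + 8·(-11) + 25·(-25) = 264 - 88 - 625 = -449
|m|² = 576 + 64 + 625 = 1265,  |m| = √1265 ≈ 35.566838
|n|² = 121 + 121 + 625 = 867,  |n| = √867 ≈ 29.444864
cos θ = -449 / (35.566838 · 29.444864) ≈ -0.42874
θ = arccos(-0.42874) ≈ 115.4°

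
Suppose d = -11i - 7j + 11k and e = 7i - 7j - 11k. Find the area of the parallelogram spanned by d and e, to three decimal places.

i: (-7)·(-11) - 11·(-7) = 77 - (-77) = 154
j: 11·7 - (-11)·(-11) = 77 - 121 = -44
k: (-11)·(-7) - (-7)·7 = 77 - (-49) = 126
d × e = (154, -44, 126)
|d × e| = √(154² + (-44)² + 126²) = √41528 ≈ 203.7842

203.784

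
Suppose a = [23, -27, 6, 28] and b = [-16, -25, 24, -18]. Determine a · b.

a · b = 23·(-16) + (-27)·(-25) + 6·24 + 28·(-18) = -368 + 675 + 144 - 504 = -53

-53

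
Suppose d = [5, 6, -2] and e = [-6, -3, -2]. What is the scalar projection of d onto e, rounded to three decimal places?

-6.286

d · e = 5·(-6) + 6·(-3) + (-2)·(-2) = -30 - 18 + 4 = -44
|e| = √(36 + 9 + 4) = √49 ≈ 7.0000
comp_e d = -44 / √49 ≈ -6.286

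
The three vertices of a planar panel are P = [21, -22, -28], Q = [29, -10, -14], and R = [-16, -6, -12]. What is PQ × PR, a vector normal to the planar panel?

(-32, -646, 572)

PQ = (8, 12, 14)
PR = (-37, 16, 16)
i: 12·16 - 14·16 = 192 - 224 = -32
j: 14·(-37) - 8·16 = -518 - 128 = -646
k: 8·16 - 12·(-37) = 128 - (-444) = 572
PQ × PR = (-32, -646, 572)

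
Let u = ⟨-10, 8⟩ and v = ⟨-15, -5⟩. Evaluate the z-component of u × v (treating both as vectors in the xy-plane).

(-10)·(-5) - 8·(-15) = 50 - (-120) = 170

170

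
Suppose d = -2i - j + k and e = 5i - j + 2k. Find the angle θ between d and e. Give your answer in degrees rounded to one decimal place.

d · e = (-2)·5 + (-1)·(-1) + 1·2 = -10 + 1 + 2 = -7
|d|² = 4 + 1 + 1 = 6,  |d| = √6 ≈ 2.449490
|e|² = 25 + 1 + 4 = 30,  |e| = √30 ≈ 5.477226
cos θ = -7 / (2.449490 · 5.477226) ≈ -0.52175
θ = arccos(-0.52175) ≈ 121.4°

121.4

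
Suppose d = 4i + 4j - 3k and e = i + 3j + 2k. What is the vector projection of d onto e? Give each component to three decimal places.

(0.714, 2.143, 1.429)

d · e = 4·1 + 4·3 + (-3)·2 = 4 + 12 - 6 = 10
|e|² = 1 + 9 + 4 = 14
proj_e d = (10/14) · (1, 3, 2) ≈ (0.714, 2.143, 1.429)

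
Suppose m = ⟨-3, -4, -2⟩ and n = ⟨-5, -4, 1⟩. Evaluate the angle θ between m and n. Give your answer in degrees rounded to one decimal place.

33.8

m · n = (-3)·(-5) + (-4)·(-4) + (-2)·1 = 15 + 16 - 2 = 29
|m|² = 9 + 16 + 4 = 29,  |m| = √29 ≈ 5.385165
|n|² = 25 + 16 + 1 = 42,  |n| = √42 ≈ 6.480741
cos θ = 29 / (5.385165 · 6.480741) ≈ 0.83095
θ = arccos(0.83095) ≈ 33.8°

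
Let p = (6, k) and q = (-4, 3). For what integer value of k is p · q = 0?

p · q = 6·(-4) + k·3 = -24 + 3k
Set equal to 0: 3k = 24, so k = 8.

8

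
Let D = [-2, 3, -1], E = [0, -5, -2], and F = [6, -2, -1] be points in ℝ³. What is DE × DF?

(-5, -8, 54)

DE = (2, -8, -1)
DF = (8, -5, 0)
i: (-8)·0 - (-1)·(-5) = 0 - 5 = -5
j: (-1)·8 - 2·0 = -8 - 0 = -8
k: 2·(-5) - (-8)·8 = -10 - (-64) = 54
DE × DF = (-5, -8, 54)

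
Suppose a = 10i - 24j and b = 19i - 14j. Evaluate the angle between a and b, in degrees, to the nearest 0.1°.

a · b = 10·19 + (-24)·(-14) = 190 + 336 = 526
|a|² = 100 + 576 = 676,  |a| = √676 ≈ 26.000000
|b|² = 361 + 196 = 557,  |b| = √557 ≈ 23.600847
cos θ = 526 / (26.000000 · 23.600847) ≈ 0.85721
θ = arccos(0.85721) ≈ 31.0°

31.0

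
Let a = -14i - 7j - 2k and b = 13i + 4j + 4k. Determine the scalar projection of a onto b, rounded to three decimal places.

a · b = (-14)·13 + (-7)·4 + (-2)·4 = -182 - 28 - 8 = -218
|b| = √(169 + 16 + 16) = √201 ≈ 14.1774
comp_b a = -218 / √201 ≈ -15.377

-15.377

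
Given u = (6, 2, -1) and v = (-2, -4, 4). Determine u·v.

u · v = 6·(-2) + 2·(-4) + (-1)·4 = -12 - 8 - 4 = -24

-24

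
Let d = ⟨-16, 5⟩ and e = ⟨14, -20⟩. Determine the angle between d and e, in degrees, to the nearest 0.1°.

d · e = (-16)·14 + 5·(-20) = -224 - 100 = -324
|d|² = 256 + 25 = 281,  |d| = √281 ≈ 16.763055
|e|² = 196 + 400 = 596,  |e| = √596 ≈ 24.413111
cos θ = -324 / (16.763055 · 24.413111) ≈ -0.79171
θ = arccos(-0.79171) ≈ 142.3°

142.3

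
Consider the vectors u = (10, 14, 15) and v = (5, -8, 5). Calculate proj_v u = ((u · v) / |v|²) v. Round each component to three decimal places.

u · v = 10·5 + 14·(-8) + 15·5 = 50 - 112 + 75 = 13
|v|² = 25 + 64 + 25 = 114
proj_v u = (13/114) · (5, -8, 5) ≈ (0.570, -0.912, 0.570)

(0.570, -0.912, 0.570)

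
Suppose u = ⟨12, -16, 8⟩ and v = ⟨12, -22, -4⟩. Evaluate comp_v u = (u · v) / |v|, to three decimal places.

u · v = 12·12 + (-16)·(-22) + 8·(-4) = 144 + 352 - 32 = 464
|v| = √(144 + 484 + 16) = √644 ≈ 25.3772
comp_v u = 464 / √644 ≈ 18.284

18.284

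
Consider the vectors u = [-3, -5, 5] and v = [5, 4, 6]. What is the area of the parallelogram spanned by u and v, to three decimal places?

i: (-5)·6 - 5·4 = -30 - 20 = -50
j: 5·5 - (-3)·6 = 25 - (-18) = 43
k: (-3)·4 - (-5)·5 = -12 - (-25) = 13
u × v = (-50, 43, 13)
|u × v| = √((-50)² + 43² + 13²) = √4518 ≈ 67.2161

67.216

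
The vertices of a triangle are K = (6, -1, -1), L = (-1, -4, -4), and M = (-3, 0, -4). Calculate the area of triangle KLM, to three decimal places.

KL = (-7, -3, -3),  KM = (-9, 1, -3)
i: (-3)·(-3) - (-3)·1 = 9 - (-3) = 12
j: (-3)·(-9) - (-7)·(-3) = 27 - 21 = 6
k: (-7)·1 - (-3)·(-9) = -7 - 27 = -34
KL × KM = (12, 6, -34)
|KL × KM| = √1336 ≈ 36.5513
area = ½ · 36.5513 ≈ 18.276

18.276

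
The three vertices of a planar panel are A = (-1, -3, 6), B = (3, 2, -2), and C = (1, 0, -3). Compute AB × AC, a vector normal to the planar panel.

(-21, 20, 2)

AB = (4, 5, -8)
AC = (2, 3, -9)
i: 5·(-9) - (-8)·3 = -45 - (-24) = -21
j: (-8)·2 - 4·(-9) = -16 - (-36) = 20
k: 4·3 - 5·2 = 12 - 10 = 2
AB × AC = (-21, 20, 2)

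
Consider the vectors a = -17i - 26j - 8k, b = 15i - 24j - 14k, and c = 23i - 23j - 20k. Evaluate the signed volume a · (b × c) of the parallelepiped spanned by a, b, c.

-3770

b × c:
i: (-24)·(-20) - (-14)·(-23) = 480 - 322 = 158
j: (-14)·23 - 15·(-20) = -322 - (-300) = -22
k: 15·(-23) - (-24)·23 = -345 - (-552) = 207
b × c = (158, -22, 207)
a · (b × c) = (-17)·158 + (-26)·(-22) + (-8)·207 = -2686 + 572 - 1656 = -3770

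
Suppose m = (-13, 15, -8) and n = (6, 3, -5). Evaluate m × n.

i: 15·(-5) - (-8)·3 = -75 - (-24) = -51
j: (-8)·6 - (-13)·(-5) = -48 - 65 = -113
k: (-13)·3 - 15·6 = -39 - 90 = -129
m × n = (-51, -113, -129)

(-51, -113, -129)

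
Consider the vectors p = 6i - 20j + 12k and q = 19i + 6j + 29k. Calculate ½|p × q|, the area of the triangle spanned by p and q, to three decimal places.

i: (-20)·29 - 12·6 = -580 - 72 = -652
j: 12·19 - 6·29 = 228 - 174 = 54
k: 6·6 - (-20)·19 = 36 - (-380) = 416
p × q = (-652, 54, 416)
|p × q| = √((-652)² + 54² + 416²) = √601076 ≈ 775.2909
area = ½ · 775.2909 ≈ 387.645

387.645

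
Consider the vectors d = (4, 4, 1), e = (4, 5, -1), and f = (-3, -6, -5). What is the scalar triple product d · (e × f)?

-41

e × f:
i: 5·(-5) - (-1)·(-6) = -25 - 6 = -31
j: (-1)·(-3) - 4·(-5) = 3 - (-20) = 23
k: 4·(-6) - 5·(-3) = -24 - (-15) = -9
e × f = (-31, 23, -9)
d · (e × f) = 4·(-31) + 4·23 + 1·(-9) = -124 + 92 - 9 = -41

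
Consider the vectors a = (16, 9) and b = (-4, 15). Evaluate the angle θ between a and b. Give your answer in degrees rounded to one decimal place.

a · b = 16·(-4) + 9·15 = -64 + 135 = 71
|a|² = 256 + 81 = 337,  |a| = √337 ≈ 18.357560
|b|² = 16 + 225 = 241,  |b| = √241 ≈ 15.524175
cos θ = 71 / (18.357560 · 15.524175) ≈ 0.24914
θ = arccos(0.24914) ≈ 75.6°

75.6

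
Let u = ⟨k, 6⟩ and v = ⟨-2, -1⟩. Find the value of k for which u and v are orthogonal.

-3

u · v = k·(-2) + 6·(-1) = -6 - 2k
Set equal to 0: -2k = 6, so k = -3.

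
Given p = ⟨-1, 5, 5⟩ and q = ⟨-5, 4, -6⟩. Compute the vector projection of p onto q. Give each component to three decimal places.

(0.325, -0.260, 0.390)

p · q = (-1)·(-5) + 5·4 + 5·(-6) = 5 + 20 - 30 = -5
|q|² = 25 + 16 + 36 = 77
proj_q p = (-5/77) · (-5, 4, -6) ≈ (0.325, -0.260, 0.390)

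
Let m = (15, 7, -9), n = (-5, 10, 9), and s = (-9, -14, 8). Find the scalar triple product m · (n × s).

n × s:
i: 10·8 - 9·(-14) = 80 - (-126) = 206
j: 9·(-9) - (-5)·8 = -81 - (-40) = -41
k: (-5)·(-14) - 10·(-9) = 70 - (-90) = 160
n × s = (206, -41, 160)
m · (n × s) = 15·206 + 7·(-41) + (-9)·160 = 3090 - 287 - 1440 = 1363

1363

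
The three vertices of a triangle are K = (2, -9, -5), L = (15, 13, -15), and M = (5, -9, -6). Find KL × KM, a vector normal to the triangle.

(-22, -17, -66)

KL = (13, 22, -10)
KM = (3, 0, -1)
i: 22·(-1) - (-10)·0 = -22 - 0 = -22
j: (-10)·3 - 13·(-1) = -30 - (-13) = -17
k: 13·0 - 22·3 = 0 - 66 = -66
KL × KM = (-22, -17, -66)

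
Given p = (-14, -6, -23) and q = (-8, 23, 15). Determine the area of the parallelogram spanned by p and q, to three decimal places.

i: (-6)·15 - (-23)·23 = -90 - (-529) = 439
j: (-23)·(-8) - (-14)·15 = 184 - (-210) = 394
k: (-14)·23 - (-6)·(-8) = -322 - 48 = -370
p × q = (439, 394, -370)
|p × q| = √(439² + 394² + (-370)²) = √484857 ≈ 696.3167

696.317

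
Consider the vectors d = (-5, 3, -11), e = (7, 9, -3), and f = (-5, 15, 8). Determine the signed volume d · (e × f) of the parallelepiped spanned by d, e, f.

-2358

e × f:
i: 9·8 - (-3)·15 = 72 - (-45) = 117
j: (-3)·(-5) - 7·8 = 15 - 56 = -41
k: 7·15 - 9·(-5) = 105 - (-45) = 150
e × f = (117, -41, 150)
d · (e × f) = (-5)·117 + 3·(-41) + (-11)·150 = -585 - 123 - 1650 = -2358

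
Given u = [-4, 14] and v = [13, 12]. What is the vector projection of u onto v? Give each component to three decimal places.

u · v = (-4)·13 + 14·12 = -52 + 168 = 116
|v|² = 169 + 144 = 313
proj_v u = (116/313) · (13, 12) ≈ (4.818, 4.447)

(4.818, 4.447)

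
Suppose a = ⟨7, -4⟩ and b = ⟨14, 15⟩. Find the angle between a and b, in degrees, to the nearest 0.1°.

76.7

a · b = 7·14 + (-4)·15 = 98 - 60 = 38
|a|² = 49 + 16 = 65,  |a| = √65 ≈ 8.062258
|b|² = 196 + 225 = 421,  |b| = √421 ≈ 20.518285
cos θ = 38 / (8.062258 · 20.518285) ≈ 0.22971
θ = arccos(0.22971) ≈ 76.7°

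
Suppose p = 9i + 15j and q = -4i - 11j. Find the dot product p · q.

p · q = 9·(-4) + 15·(-11) = -36 - 165 = -201

-201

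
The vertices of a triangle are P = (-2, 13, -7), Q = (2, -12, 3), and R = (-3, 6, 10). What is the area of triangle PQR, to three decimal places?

PQ = (4, -25, 10),  PR = (-1, -7, 17)
i: (-25)·17 - 10·(-7) = -425 - (-70) = -355
j: 10·(-1) - 4·17 = -10 - 68 = -78
k: 4·(-7) - (-25)·(-1) = -28 - 25 = -53
PQ × PR = (-355, -78, -53)
|PQ × PR| = √134918 ≈ 367.3119
area = ½ · 367.3119 ≈ 183.656

183.656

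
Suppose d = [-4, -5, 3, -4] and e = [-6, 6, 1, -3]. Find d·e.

9

d · e = (-4)·(-6) + (-5)·6 + 3·1 + (-4)·(-3) = 24 - 30 + 3 + 12 = 9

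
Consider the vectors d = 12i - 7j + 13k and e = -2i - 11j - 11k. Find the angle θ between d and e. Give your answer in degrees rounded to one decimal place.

107.6

d · e = 12·(-2) + (-7)·(-11) + 13·(-11) = -24 + 77 - 143 = -90
|d|² = 144 + 49 + 169 = 362,  |d| = √362 ≈ 19.026298
|e|² = 4 + 121 + 121 = 246,  |e| = √246 ≈ 15.684387
cos θ = -90 / (19.026298 · 15.684387) ≈ -0.30159
θ = arccos(-0.30159) ≈ 107.6°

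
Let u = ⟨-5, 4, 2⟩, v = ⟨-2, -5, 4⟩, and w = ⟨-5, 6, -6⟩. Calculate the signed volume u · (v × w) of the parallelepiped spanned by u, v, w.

-232

v × w:
i: (-5)·(-6) - 4·6 = 30 - 24 = 6
j: 4·(-5) - (-2)·(-6) = -20 - 12 = -32
k: (-2)·6 - (-5)·(-5) = -12 - 25 = -37
v × w = (6, -32, -37)
u · (v × w) = (-5)·6 + 4·(-32) + 2·(-37) = -30 - 128 - 74 = -232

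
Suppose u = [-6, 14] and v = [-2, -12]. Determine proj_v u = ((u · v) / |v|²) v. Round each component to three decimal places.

(2.108, 12.649)

u · v = (-6)·(-2) + 14·(-12) = 12 - 168 = -156
|v|² = 4 + 144 = 148
proj_v u = (-156/148) · (-2, -12) ≈ (2.108, 12.649)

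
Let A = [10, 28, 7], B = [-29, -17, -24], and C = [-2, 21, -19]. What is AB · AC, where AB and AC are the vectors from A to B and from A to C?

AB = B − A = (-39, -45, -31)
AC = C − A = (-12, -7, -26)
AB · AC = (-39)·(-12) + (-45)·(-7) + (-31)·(-26) = 468 + 315 + 806 = 1589

1589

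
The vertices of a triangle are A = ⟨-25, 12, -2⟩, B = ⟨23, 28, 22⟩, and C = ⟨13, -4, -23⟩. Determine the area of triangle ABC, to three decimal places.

AB = (48, 16, 24),  AC = (38, -16, -21)
i: 16·(-21) - 24·(-16) = -336 - (-384) = 48
j: 24·38 - 48·(-21) = 912 - (-1008) = 1920
k: 48·(-16) - 16·38 = -768 - 608 = -1376
AB × AC = (48, 1920, -1376)
|AB × AC| = √5582080 ≈ 2362.6426
area = ½ · 2362.6426 ≈ 1181.321

1181.321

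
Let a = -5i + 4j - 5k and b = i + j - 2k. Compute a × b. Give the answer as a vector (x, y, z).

i: 4·(-2) - (-5)·1 = -8 - (-5) = -3
j: (-5)·1 - (-5)·(-2) = -5 - 10 = -15
k: (-5)·1 - 4·1 = -5 - 4 = -9
a × b = (-3, -15, -9)

(-3, -15, -9)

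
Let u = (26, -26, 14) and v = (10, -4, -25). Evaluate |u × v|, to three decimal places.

i: (-26)·(-25) - 14·(-4) = 650 - (-56) = 706
j: 14·10 - 26·(-25) = 140 - (-650) = 790
k: 26·(-4) - (-26)·10 = -104 - (-260) = 156
u × v = (706, 790, 156)
|u × v| = √(706² + 790² + 156²) = √1146872 ≈ 1070.9211

1070.921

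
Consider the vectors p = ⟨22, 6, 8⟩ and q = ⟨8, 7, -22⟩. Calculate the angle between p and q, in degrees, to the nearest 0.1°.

p · q = 22·8 + 6·7 + 8·(-22) = 176 + 42 - 176 = 42
|p|² = 484 + 36 + 64 = 584,  |p| = √584 ≈ 24.166092
|q|² = 64 + 49 + 484 = 597,  |q| = √597 ≈ 24.433583
cos θ = 42 / (24.166092 · 24.433583) ≈ 0.07113
θ = arccos(0.07113) ≈ 85.9°

85.9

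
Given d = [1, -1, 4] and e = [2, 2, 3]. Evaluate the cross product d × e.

i: (-1)·3 - 4·2 = -3 - 8 = -11
j: 4·2 - 1·3 = 8 - 3 = 5
k: 1·2 - (-1)·2 = 2 - (-2) = 4
d × e = (-11, 5, 4)

(-11, 5, 4)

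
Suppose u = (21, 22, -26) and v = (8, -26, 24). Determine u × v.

i: 22·24 - (-26)·(-26) = 528 - 676 = -148
j: (-26)·8 - 21·24 = -208 - 504 = -712
k: 21·(-26) - 22·8 = -546 - 176 = -722
u × v = (-148, -712, -722)

(-148, -712, -722)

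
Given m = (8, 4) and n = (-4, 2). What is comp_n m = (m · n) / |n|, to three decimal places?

-5.367

m · n = 8·(-4) + 4·2 = -32 + 8 = -24
|n| = √(16 + 4) = √20 ≈ 4.4721
comp_n m = -24 / √20 ≈ -5.367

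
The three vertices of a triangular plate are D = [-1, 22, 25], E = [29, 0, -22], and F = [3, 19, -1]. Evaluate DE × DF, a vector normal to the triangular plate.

(431, 592, -2)

DE = (30, -22, -47)
DF = (4, -3, -26)
i: (-22)·(-26) - (-47)·(-3) = 572 - 141 = 431
j: (-47)·4 - 30·(-26) = -188 - (-780) = 592
k: 30·(-3) - (-22)·4 = -90 - (-88) = -2
DE × DF = (431, 592, -2)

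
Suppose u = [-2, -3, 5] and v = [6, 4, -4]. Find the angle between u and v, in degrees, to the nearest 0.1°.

u · v = (-2)·6 + (-3)·4 + 5·(-4) = -12 - 12 - 20 = -44
|u|² = 4 + 9 + 25 = 38,  |u| = √38 ≈ 6.164414
|v|² = 36 + 16 + 16 = 68,  |v| = √68 ≈ 8.246211
cos θ = -44 / (6.164414 · 8.246211) ≈ -0.86558
θ = arccos(-0.86558) ≈ 149.9°

149.9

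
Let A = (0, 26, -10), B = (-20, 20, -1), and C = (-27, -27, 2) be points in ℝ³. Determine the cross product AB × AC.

AB = (-20, -6, 9)
AC = (-27, -53, 12)
i: (-6)·12 - 9·(-53) = -72 - (-477) = 405
j: 9·(-27) - (-20)·12 = -243 - (-240) = -3
k: (-20)·(-53) - (-6)·(-27) = 1060 - 162 = 898
AB × AC = (405, -3, 898)

(405, -3, 898)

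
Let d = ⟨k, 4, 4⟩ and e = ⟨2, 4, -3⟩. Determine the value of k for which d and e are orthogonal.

d · e = k·2 + 4·4 + 4·(-3) = 4 + 2k
Set equal to 0: 2k = -4, so k = -2.

-2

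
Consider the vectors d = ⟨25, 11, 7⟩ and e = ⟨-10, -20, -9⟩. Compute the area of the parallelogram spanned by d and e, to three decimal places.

421.670

i: 11·(-9) - 7·(-20) = -99 - (-140) = 41
j: 7·(-10) - 25·(-9) = -70 - (-225) = 155
k: 25·(-20) - 11·(-10) = -500 - (-110) = -390
d × e = (41, 155, -390)
|d × e| = √(41² + 155² + (-390)²) = √177806 ≈ 421.6705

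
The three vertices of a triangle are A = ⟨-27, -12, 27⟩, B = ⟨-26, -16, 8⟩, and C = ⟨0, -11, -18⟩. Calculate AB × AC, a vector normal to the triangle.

AB = (1, -4, -19)
AC = (27, 1, -45)
i: (-4)·(-45) - (-19)·1 = 180 - (-19) = 199
j: (-19)·27 - 1·(-45) = -513 - (-45) = -468
k: 1·1 - (-4)·27 = 1 - (-108) = 109
AB × AC = (199, -468, 109)

(199, -468, 109)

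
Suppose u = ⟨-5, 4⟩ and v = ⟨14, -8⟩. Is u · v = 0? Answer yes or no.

no

u · v = (-5)·14 + 4·(-8) = -70 - 32 = -102
Nonzero, so the vectors are not orthogonal.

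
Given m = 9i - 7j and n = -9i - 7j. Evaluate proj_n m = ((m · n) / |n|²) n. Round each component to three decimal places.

m · n = 9·(-9) + (-7)·(-7) = -81 + 49 = -32
|n|² = 81 + 49 = 130
proj_n m = (-32/130) · (-9, -7) ≈ (2.215, 1.723)

(2.215, 1.723)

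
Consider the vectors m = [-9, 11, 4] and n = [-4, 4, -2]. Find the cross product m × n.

(-38, -34, 8)

i: 11·(-2) - 4·4 = -22 - 16 = -38
j: 4·(-4) - (-9)·(-2) = -16 - 18 = -34
k: (-9)·4 - 11·(-4) = -36 - (-44) = 8
m × n = (-38, -34, 8)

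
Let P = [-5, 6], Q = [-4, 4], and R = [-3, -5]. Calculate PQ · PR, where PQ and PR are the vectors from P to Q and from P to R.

24

PQ = Q − P = (1, -2)
PR = R − P = (2, -11)
PQ · PR = 1·2 + (-2)·(-11) = 2 + 22 = 24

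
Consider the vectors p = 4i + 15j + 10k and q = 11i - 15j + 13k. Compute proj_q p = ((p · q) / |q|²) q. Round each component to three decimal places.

(-1.089, 1.485, -1.287)

p · q = 4·11 + 15·(-15) + 10·13 = 44 - 225 + 130 = -51
|q|² = 121 + 225 + 169 = 515
proj_q p = (-51/515) · (11, -15, 13) ≈ (-1.089, 1.485, -1.287)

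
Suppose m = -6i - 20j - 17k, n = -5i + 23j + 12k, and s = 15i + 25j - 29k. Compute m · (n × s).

13092

n × s:
i: 23·(-29) - 12·25 = -667 - 300 = -967
j: 12·15 - (-5)·(-29) = 180 - 145 = 35
k: (-5)·25 - 23·15 = -125 - 345 = -470
n × s = (-967, 35, -470)
m · (n × s) = (-6)·(-967) + (-20)·35 + (-17)·(-470) = 5802 - 700 + 7990 = 13092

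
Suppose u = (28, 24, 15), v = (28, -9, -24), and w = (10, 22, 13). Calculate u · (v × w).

7602

v × w:
i: (-9)·13 - (-24)·22 = -117 - (-528) = 411
j: (-24)·10 - 28·13 = -240 - 364 = -604
k: 28·22 - (-9)·10 = 616 - (-90) = 706
v × w = (411, -604, 706)
u · (v × w) = 28·411 + 24·(-604) + 15·706 = 11508 - 14496 + 10590 = 7602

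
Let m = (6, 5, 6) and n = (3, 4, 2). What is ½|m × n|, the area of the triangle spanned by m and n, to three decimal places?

i: 5·2 - 6·4 = 10 - 24 = -14
j: 6·3 - 6·2 = 18 - 12 = 6
k: 6·4 - 5·3 = 24 - 15 = 9
m × n = (-14, 6, 9)
|m × n| = √((-14)² + 6² + 9²) = √313 ≈ 17.6918
area = ½ · 17.6918 ≈ 8.846

8.846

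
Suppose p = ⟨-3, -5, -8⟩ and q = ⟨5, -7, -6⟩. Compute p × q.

i: (-5)·(-6) - (-8)·(-7) = 30 - 56 = -26
j: (-8)·5 - (-3)·(-6) = -40 - 18 = -58
k: (-3)·(-7) - (-5)·5 = 21 - (-25) = 46
p × q = (-26, -58, 46)

(-26, -58, 46)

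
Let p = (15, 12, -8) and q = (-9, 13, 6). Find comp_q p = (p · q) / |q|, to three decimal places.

-1.597

p · q = 15·(-9) + 12·13 + (-8)·6 = -135 + 156 - 48 = -27
|q| = √(81 + 169 + 36) = √286 ≈ 16.9115
comp_q p = -27 / √286 ≈ -1.597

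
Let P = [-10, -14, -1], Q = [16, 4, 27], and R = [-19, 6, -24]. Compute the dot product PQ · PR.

-518

PQ = Q − P = (26, 18, 28)
PR = R − P = (-9, 20, -23)
PQ · PR = 26·(-9) + 18·20 + 28·(-23) = -234 + 360 - 644 = -518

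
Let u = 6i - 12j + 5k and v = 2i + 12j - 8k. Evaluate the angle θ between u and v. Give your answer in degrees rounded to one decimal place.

145.6

u · v = 6·2 + (-12)·12 + 5·(-8) = 12 - 144 - 40 = -172
|u|² = 36 + 144 + 25 = 205,  |u| = √205 ≈ 14.317821
|v|² = 4 + 144 + 64 = 212,  |v| = √212 ≈ 14.560220
cos θ = -172 / (14.317821 · 14.560220) ≈ -0.82506
θ = arccos(-0.82506) ≈ 145.6°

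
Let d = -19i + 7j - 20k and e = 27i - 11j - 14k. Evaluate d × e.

i: 7·(-14) - (-20)·(-11) = -98 - 220 = -318
j: (-20)·27 - (-19)·(-14) = -540 - 266 = -806
k: (-19)·(-11) - 7·27 = 209 - 189 = 20
d × e = (-318, -806, 20)

(-318, -806, 20)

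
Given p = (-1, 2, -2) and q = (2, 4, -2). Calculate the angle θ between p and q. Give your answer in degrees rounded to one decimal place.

p · q = (-1)·2 + 2·4 + (-2)·(-2) = -2 + 8 + 4 = 10
|p|² = 1 + 4 + 4 = 9,  |p| = √9 ≈ 3.000000
|q|² = 4 + 16 + 4 = 24,  |q| = √24 ≈ 4.898979
cos θ = 10 / (3.000000 · 4.898979) ≈ 0.68041
θ = arccos(0.68041) ≈ 47.1°

47.1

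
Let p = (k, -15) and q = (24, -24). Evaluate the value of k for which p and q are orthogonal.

-15

p · q = k·24 + (-15)·(-24) = 360 + 24k
Set equal to 0: 24k = -360, so k = -15.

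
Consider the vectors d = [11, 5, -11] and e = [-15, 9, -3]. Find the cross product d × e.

i: 5·(-3) - (-11)·9 = -15 - (-99) = 84
j: (-11)·(-15) - 11·(-3) = 165 - (-33) = 198
k: 11·9 - 5·(-15) = 99 - (-75) = 174
d × e = (84, 198, 174)

(84, 198, 174)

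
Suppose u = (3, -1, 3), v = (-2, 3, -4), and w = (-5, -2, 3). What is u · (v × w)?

34

v × w:
i: 3·3 - (-4)·(-2) = 9 - 8 = 1
j: (-4)·(-5) - (-2)·3 = 20 - (-6) = 26
k: (-2)·(-2) - 3·(-5) = 4 - (-15) = 19
v × w = (1, 26, 19)
u · (v × w) = 3·1 + (-1)·26 + 3·19 = 3 - 26 + 57 = 34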